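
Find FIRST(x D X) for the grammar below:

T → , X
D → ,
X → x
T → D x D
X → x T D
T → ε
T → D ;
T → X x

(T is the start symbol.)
To compute FIRST(x D X), process the symbols left to right:
Symbol x is a terminal. Add 'x' and stop.
FIRST(x D X) = { 'x' }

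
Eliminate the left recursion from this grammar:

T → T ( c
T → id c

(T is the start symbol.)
T is directly left-recursive. The standard transformation for
  A → A α₁ | ... | A α_m | β₁ | ... | β_n
is
  A  → β₁ A' | ... | β_n A'
  A' → α₁ A' | ... | α_m A' | ε

T → id c becomes T → id c T'
T → T ( c becomes T' → ( c T'
Add T' → ε

Resulting grammar:
T → id c T'
T' → ( c T'
T' → ε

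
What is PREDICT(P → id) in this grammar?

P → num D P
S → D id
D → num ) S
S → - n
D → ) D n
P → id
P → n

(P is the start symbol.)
{ 'id' }

PREDICT(P → id) = (FIRST(RHS) \ {ε}) ∪ (FOLLOW(P) if ε ∈ FIRST(RHS), i.e. RHS ⇒* ε)
FIRST(id) = { 'id' }
ε ∉ FIRST(id), so FOLLOW(P) is not added.
PREDICT(P → id) = { 'id' }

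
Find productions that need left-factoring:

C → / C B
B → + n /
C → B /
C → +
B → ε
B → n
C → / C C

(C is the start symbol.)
Yes, C has productions with common prefix '/ C'

Left-factoring is needed when two productions for the same non-terminal
share a common prefix on the right-hand side.

Productions for C:
  C → / C B
  C → B /
  C → +
  C → / C C
Productions for B:
  B → + n /
  B → ε
  B → n

Found common prefix '/ C' in productions for C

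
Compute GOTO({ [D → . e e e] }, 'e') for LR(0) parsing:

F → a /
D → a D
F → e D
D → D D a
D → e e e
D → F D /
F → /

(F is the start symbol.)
GOTO(I, 'e') = CLOSURE({ [A → αX.β] : [A → α.Xβ] ∈ I, X = 'e' })

Items with dot before 'e', with the dot advanced:
  [D → . e e e] → [D → e . e e]
Closure adds nothing (no advanced item has the dot before a non-terminal).

GOTO = { [D → e . e e] }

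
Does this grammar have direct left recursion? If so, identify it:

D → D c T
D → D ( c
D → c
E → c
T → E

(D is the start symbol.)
Yes, D is left-recursive

Direct left recursion occurs when N → N α for some non-terminal N (the right-hand side begins with the left-hand side itself).

D → D c T: LEFT RECURSIVE (starts with D)
D → D ( c: LEFT RECURSIVE (starts with D)
D → c: starts with c
E → c: starts with c
T → E: starts with E

The grammar has direct left recursion on: D.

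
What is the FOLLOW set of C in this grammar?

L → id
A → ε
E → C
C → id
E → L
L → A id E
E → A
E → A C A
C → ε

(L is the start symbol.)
{ $ }

In E → C: C is at the end, add FOLLOW(E)
In E → A C A: C is followed by A, add FIRST(A) \ {ε} = { }
  A is nullable, so also add FOLLOW(E)

The FOLLOW sets referred to above (computed the same way, to a fixed point):
  FOLLOW(E) = { $ }

Taking the union: FOLLOW(C) = { $ }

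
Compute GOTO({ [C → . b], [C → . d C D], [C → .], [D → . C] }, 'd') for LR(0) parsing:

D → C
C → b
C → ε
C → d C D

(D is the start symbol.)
GOTO(I, 'd') = CLOSURE({ [A → αX.β] : [A → α.Xβ] ∈ I, X = 'd' })

Items with dot before 'd', with the dot advanced:
  [C → . d C D] → [C → d . C D]
Closure of the advanced items:
  [C → d . C D] has the dot before C: add [C → . b], [C → .], [C → . d C D]

GOTO = { [C → . b], [C → . d C D], [C → .], [C → d . C D] }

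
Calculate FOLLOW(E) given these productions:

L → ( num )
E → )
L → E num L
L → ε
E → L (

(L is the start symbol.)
To compute FOLLOW(E), find every occurrence of E on a right-hand side N → α E β: add FIRST(β) \ {ε}, and if β is empty or nullable also add FOLLOW(N). Iterate to a fixed point.

In L → E num L: E is followed by num L, add FIRST(num L) \ {ε} = { 'num' }

Taking the union: FOLLOW(E) = { 'num' }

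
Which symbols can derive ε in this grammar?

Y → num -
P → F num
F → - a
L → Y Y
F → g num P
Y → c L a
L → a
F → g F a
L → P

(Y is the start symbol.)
There are no ε-productions, so no non-terminal can derive ε.
No non-terminals are nullable.

Answer: None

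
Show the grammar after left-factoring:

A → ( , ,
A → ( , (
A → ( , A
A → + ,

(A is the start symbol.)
A → ( , A'
A' → ,
A' → (
A' → A
A → + ,

Left-factoring transforms A → αβ₁ | αβ₂ into A → αA' and A' → β₁ | β₂
(α is the longest common prefix among the alternatives). Repeat until
no nonterminal has two alternatives with a common prefix.

Round 1: A has alternatives sharing prefix '( ,'. Introduce A': A → ( , A'
  Add: A' → ,
  Add: A' → (
  Add: A' → A

No remaining common prefixes — done.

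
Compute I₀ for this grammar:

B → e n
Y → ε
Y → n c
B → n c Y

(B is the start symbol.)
{ [B → . e n], [B → . n c Y], [B' → . B] }

First, augment the grammar with B' → B
I₀ = CLOSURE({ [B' → . B] }):
  [B' → . B] has the dot before B: add [B → . e n], [B → . n c Y]
No further items can be added.

I₀ = { [B → . e n], [B → . n c Y], [B' → . B] }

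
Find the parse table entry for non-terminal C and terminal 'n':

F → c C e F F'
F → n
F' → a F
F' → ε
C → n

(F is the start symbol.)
To find M[C, 'n'], we find productions for C where 'n' is in the predict set (PREDICT(N → α) = (FIRST(α) \ {ε}) ∪ (FOLLOW(N) if α ⇒* ε)).

C → n: PREDICT = { 'n' }
  'n' is in predict set, so this production goes in M[C, 'n']

M[C, 'n'] = C → n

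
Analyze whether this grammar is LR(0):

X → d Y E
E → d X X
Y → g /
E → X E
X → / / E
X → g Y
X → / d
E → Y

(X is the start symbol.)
Yes, the grammar is LR(0)

A grammar is LR(0) if no state in the canonical LR(0) collection has:
  - both a shift item (dot before a terminal) and a complete item (shift-reduce conflict), or
  - two or more complete items (reduce-reduce conflict; the accept item [X' → X .] counts as a complete item here).

Augment with X' → X and build the canonical LR(0) collection (I0 = CLOSURE({[X' → . X]}), then GOTO on every symbol after a dot until no new states appear). It has 20 states:
  I0: { [X → . / / E], [X → . / d], [X → . d Y E], [X → . g Y], [X' → . X] }  — shift
  I1: { [X → / . / E], [X → / . d] }  — shift
  I2: { [X' → X .] }  — accept
  I3: { [X → d . Y E], [Y → . g /] }  — shift
  I4: { [X → g . Y], [Y → . g /] }  — shift
  I5: { [X → g Y .] }  — reduce
  I6: { [Y → g . /] }  — shift
  I7: { [Y → g / .] }  — reduce
  I8: { [E → . X E], [E → . Y], [E → . d X X], [X → . / / E], [X → . / d], [X → . d Y E], [X → . g Y], [X → d Y . E], [Y → . g /] }  — shift
  I9: { [X → d Y E .] }  — reduce
  I10: { [E → . X E], [E → . Y], [E → . d X X], [E → X . E], [X → . / / E], [X → . / d], [X → . d Y E], [X → . g Y], [Y → . g /] }  — shift
  I11: { [E → Y .] }  — reduce
  I12: { [E → d . X X], [X → . / / E], [X → . / d], [X → . d Y E], [X → . g Y], [X → d . Y E], [Y → . g /] }  — shift
  I13: { [X → g . Y], [Y → . g /], [Y → g . /] }  — shift
  I14: { [E → d X . X], [X → . / / E], [X → . / d], [X → . d Y E], [X → . g Y] }  — shift
  I15: { [E → d X X .] }  — reduce
  I16: { [E → X E .] }  — reduce
  I17: { [E → . X E], [E → . Y], [E → . d X X], [X → . / / E], [X → . / d], [X → . d Y E], [X → . g Y], [X → / / . E], [Y → . g /] }  — shift
  I18: { [X → / d .] }  — reduce
  I19: { [X → / / E .] }  — reduce

Every state is either a pure shift/goto state or contains exactly one complete item and nothing to shift — no conflicts. The grammar is LR(0).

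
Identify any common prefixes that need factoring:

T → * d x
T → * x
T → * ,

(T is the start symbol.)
Yes, T has productions with common prefix '*'

Left-factoring is needed when two productions for the same non-terminal
share a common prefix on the right-hand side.

Productions for T:
  T → * d x
  T → * x
  T → * ,

Found common prefix '*' in productions for T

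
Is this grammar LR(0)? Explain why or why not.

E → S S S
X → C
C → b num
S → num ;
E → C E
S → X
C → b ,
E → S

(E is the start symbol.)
A grammar is LR(0) if no state in the canonical LR(0) collection has:
  - both a shift item (dot before a terminal) and a complete item (shift-reduce conflict), or
  - two or more complete items (reduce-reduce conflict; the accept item [E' → E .] counts as a complete item here).

Augment with E' → E and build the canonical LR(0) collection (I0 = CLOSURE({[E' → . E]}), then GOTO on every symbol after a dot until no new states appear). It has 14 states:
  I0: { [C → . b ,], [C → . b num], [E → . C E], [E → . S S S], [E → . S], [E' → . E], [S → . X], [S → . num ;], [X → . C] }  — shift
  I1: { [C → . b ,], [C → . b num], [E → . C E], [E → . S S S], [E → . S], [E → C . E], [S → . X], [S → . num ;], [X → . C], [X → C .] }  — shift, reduce
  I2: { [E' → E .] }  — accept
  I3: { [C → . b ,], [C → . b num], [E → S . S S], [E → S .], [S → . X], [S → . num ;], [X → . C] }  — shift, reduce
  I4: { [S → X .] }  — reduce
  I5: { [C → b . ,], [C → b . num] }  — shift
  I6: { [S → num . ;] }  — shift
  I7: { [S → num ; .] }  — reduce
  I8: { [C → b , .] }  — reduce
  I9: { [C → b num .] }  — reduce
  I10: { [X → C .] }  — reduce
  I11: { [C → . b ,], [C → . b num], [E → S S . S], [S → . X], [S → . num ;], [X → . C] }  — shift
  I12: { [E → S S S .] }  — reduce
  I13: { [E → C E .] }  — reduce

Conflict in state I1:
  Shift-reduce conflict between [X → C .] and [C → . b ,]
So the grammar is NOT LR(0).

Answer: No. Shift-reduce conflict between [X → C .] and [C → . b ,]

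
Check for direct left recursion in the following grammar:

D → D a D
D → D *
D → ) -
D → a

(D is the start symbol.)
Yes, D is left-recursive

Direct left recursion occurs when N → N α for some non-terminal N (the right-hand side begins with the left-hand side itself).

D → D a D: LEFT RECURSIVE (starts with D)
D → D *: LEFT RECURSIVE (starts with D)
D → ) -: starts with ')'
D → a: starts with a

The grammar has direct left recursion on: D.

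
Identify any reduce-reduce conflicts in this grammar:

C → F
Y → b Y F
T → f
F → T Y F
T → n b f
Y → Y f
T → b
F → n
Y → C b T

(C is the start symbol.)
A reduce-reduce conflict occurs when an LR(0) state has two complete items [A → α .] and [B → β .] — both call for a reduction, and with no lookahead the parser cannot choose between them.

Augment with C' → C and build the canonical LR(0) collection (I0 = CLOSURE({[C' → . C]}), then GOTO on every symbol after a dot until no new states appear). It has 19 states:
  I0: { [C → . F], [C' → . C], [F → . T Y F], [F → . n], [T → . b], [T → . f], [T → . n b f] }  — shift
  I1: { [C' → C .] }  — accept
  I2: { [C → F .] }  — reduce
  I3: { [C → . F], [F → . T Y F], [F → . n], [F → T . Y F], [T → . b], [T → . f], [T → . n b f], [Y → . C b T], [Y → . Y f], [Y → . b Y F] }  — shift
  I4: { [T → b .] }  — reduce
  I5: { [T → f .] }  — reduce
  I6: { [F → n .], [T → n . b f] }  — shift, reduce
  I7: { [T → n b . f] }  — shift
  I8: { [T → n b f .] }  — reduce
  I9: { [Y → C . b T] }  — shift
  I10: { [F → . T Y F], [F → . n], [F → T Y . F], [T → . b], [T → . f], [T → . n b f], [Y → Y . f] }  — shift
  I11: { [C → . F], [F → . T Y F], [F → . n], [T → . b], [T → . f], [T → . n b f], [T → b .], [Y → . C b T], [Y → . Y f], [Y → . b Y F], [Y → b . Y F] }  — shift, reduce
  I12: { [F → . T Y F], [F → . n], [T → . b], [T → . f], [T → . n b f], [Y → Y . f], [Y → b Y . F] }  — shift
  I13: { [Y → b Y F .] }  — reduce
  I14: { [T → f .], [Y → Y f .] }  — 2 reduces
  I15: { [F → T Y F .] }  — reduce
  I16: { [T → . b], [T → . f], [T → . n b f], [Y → C b . T] }  — shift
  I17: { [Y → C b T .] }  — reduce
  I18: { [T → n . b f] }  — shift

I14 contains complete items [T → f .], [Y → Y f .] — reduce-reduce conflict.

Answer: Yes — I14: [T → f .] vs [Y → Y f .]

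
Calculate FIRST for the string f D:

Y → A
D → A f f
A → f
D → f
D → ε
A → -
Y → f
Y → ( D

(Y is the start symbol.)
{ 'f' }

To compute FIRST(f D), process the symbols left to right:
Symbol f is a terminal. Add 'f' and stop.
FIRST(f D) = { 'f' }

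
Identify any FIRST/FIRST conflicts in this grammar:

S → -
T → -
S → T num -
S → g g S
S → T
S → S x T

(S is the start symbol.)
Yes. S → '-' / S → T num '-' on { '-' }; S → '-' / S → T on { '-' }; S → '-' / S → S x T on { '-' }; S → T num '-' / S → T on { '-' }; S → T num '-' / S → S x T on { '-' }; S → g g S / S → S x T on { 'g' }; S → T / S → S x T on { '-' }

FIRST sets of the non-terminals at (or reachable through a nullable prefix from) the front of some alternative:
  FIRST(T) = { '-' }
  FIRST(S) = { '-', 'g' }

Productions for S:
  S → -: FIRST = { '-' }
  S → T num -: FIRST = { '-' }
  S → g g S: FIRST = { 'g' }
  S → T: FIRST = { '-' }
  S → S x T: FIRST = { '-', 'g' }
T has only one production, so no FIRST/FIRST conflict is possible there.

Conflict for S: S → - and S → T num -
  Overlap: { '-' }
Conflict for S: S → - and S → T
  Overlap: { '-' }
Conflict for S: S → - and S → S x T
  Overlap: { '-' }
Conflict for S: S → T num - and S → T
  Overlap: { '-' }
Conflict for S: S → T num - and S → S x T
  Overlap: { '-' }
Conflict for S: S → g g S and S → S x T
  Overlap: { 'g' }
Conflict for S: S → T and S → S x T
  Overlap: { '-' }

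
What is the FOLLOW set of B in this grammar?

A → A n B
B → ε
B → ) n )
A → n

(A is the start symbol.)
In A → A n B: B is at the end, add FOLLOW(A)

The FOLLOW sets referred to above (computed the same way, to a fixed point):
  FOLLOW(A) = { $, 'n' }

Taking the union: FOLLOW(B) = { $, 'n' }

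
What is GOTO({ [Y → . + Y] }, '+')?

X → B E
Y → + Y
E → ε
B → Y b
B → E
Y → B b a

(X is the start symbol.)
{ [B → . E], [B → . Y b], [E → .], [Y → + . Y], [Y → . + Y], [Y → . B b a] }

GOTO(I, '+') = CLOSURE({ [A → αX.β] : [A → α.Xβ] ∈ I, X = '+' })

Items with dot before '+', with the dot advanced:
  [Y → . + Y] → [Y → + . Y]
Closure of the advanced items:
  [Y → + . Y] has the dot before Y: add [Y → . + Y], [Y → . B b a]
  [Y → . B b a] has the dot before B: add [B → . Y b], [B → . E]
  [B → . E] has the dot before E: add [E → .]

GOTO = { [B → . E], [B → . Y b], [E → .], [Y → + . Y], [Y → . + Y], [Y → . B b a] }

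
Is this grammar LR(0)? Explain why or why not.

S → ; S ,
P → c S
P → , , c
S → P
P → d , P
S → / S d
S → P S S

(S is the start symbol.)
No. Shift-reduce conflict between [S → P .] and [P → . , , c]

Augment with S' → S and build the canonical LR(0) collection (I0 = CLOSURE({[S' → . S]}), then GOTO on every symbol after a dot until no new states appear). It has 19 states:
  I0: { [P → . , , c], [P → . c S], [P → . d , P], [S → . / S d], [S → . ; S ,], [S → . P S S], [S → . P], [S' → . S] }  — shift
  I1: { [P → , . , c] }  — shift
  I2: { [P → . , , c], [P → . c S], [P → . d , P], [S → . / S d], [S → . ; S ,], [S → . P S S], [S → . P], [S → / . S d] }  — shift
  I3: { [P → . , , c], [P → . c S], [P → . d , P], [S → . / S d], [S → . ; S ,], [S → . P S S], [S → . P], [S → ; . S ,] }  — shift
  I4: { [P → . , , c], [P → . c S], [P → . d , P], [S → . / S d], [S → . ; S ,], [S → . P S S], [S → . P], [S → P . S S], [S → P .] }  — shift, reduce
  I5: { [S' → S .] }  — accept
  I6: { [P → . , , c], [P → . c S], [P → . d , P], [P → c . S], [S → . / S d], [S → . ; S ,], [S → . P S S], [S → . P] }  — shift
  I7: { [P → d . , P] }  — shift
  I8: { [P → . , , c], [P → . c S], [P → . d , P], [P → d , . P] }  — shift
  I9: { [P → d , P .] }  — reduce
  I10: { [P → c S .] }  — reduce
  I11: { [P → . , , c], [P → . c S], [P → . d , P], [S → . / S d], [S → . ; S ,], [S → . P S S], [S → . P], [S → P S . S] }  — shift
  I12: { [S → P S S .] }  — reduce
  I13: { [S → ; S . ,] }  — shift
  I14: { [S → ; S , .] }  — reduce
  I15: { [S → / S . d] }  — shift
  I16: { [S → / S d .] }  — reduce
  I17: { [P → , , . c] }  — shift
  I18: { [P → , , c .] }  — reduce

Conflict in state I4:
  Shift-reduce conflict between [S → P .] and [P → . , , c]
So the grammar is NOT LR(0).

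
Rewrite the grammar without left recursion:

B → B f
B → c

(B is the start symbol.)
B → c B'
B' → f B'
B' → ε

B is directly left-recursive. The standard transformation for
  A → A α₁ | ... | A α_m | β₁ | ... | β_n
is
  A  → β₁ A' | ... | β_n A'
  A' → α₁ A' | ... | α_m A' | ε

B → c becomes B → c B'
B → B f becomes B' → f B'
Add B' → ε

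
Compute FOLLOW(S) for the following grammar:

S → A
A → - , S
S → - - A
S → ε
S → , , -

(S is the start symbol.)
S is the start symbol, so $ ∈ FOLLOW(S).
In A → - , S: S is at the end, add FOLLOW(A)

The FOLLOW sets referred to above (computed the same way, to a fixed point):
  FOLLOW(A) = { $ }

Taking the union: FOLLOW(S) = { $ }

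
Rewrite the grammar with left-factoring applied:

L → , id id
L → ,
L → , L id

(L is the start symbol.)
L → , L'
L' → id id
L' → ε
L' → L id

Left-factoring transforms A → αβ₁ | αβ₂ into A → αA' and A' → β₁ | β₂
(α is the longest common prefix among the alternatives). Repeat until
no nonterminal has two alternatives with a common prefix.

Round 1: L has alternatives sharing prefix ','. Introduce L': L → , L'
  Add: L' → id id
  Add: L' → ε
  Add: L' → L id

No remaining common prefixes — done.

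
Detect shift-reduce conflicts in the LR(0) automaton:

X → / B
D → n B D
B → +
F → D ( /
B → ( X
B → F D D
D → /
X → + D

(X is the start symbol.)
No shift-reduce conflicts

Augment with X' → X and build the canonical LR(0) collection (I0 = CLOSURE({[X' → . X]}), then GOTO on every symbol after a dot until no new states appear). It has 19 states:
  I0: { [X → . + D], [X → . / B], [X' → . X] }  — shift
  I1: { [D → . /], [D → . n B D], [X → + . D] }  — shift
  I2: { [B → . ( X], [B → . +], [B → . F D D], [D → . /], [D → . n B D], [F → . D ( /], [X → / . B] }  — shift
  I3: { [X' → X .] }  — accept
  I4: { [B → ( . X], [X → . + D], [X → . / B] }  — shift
  I5: { [B → + .] }  — reduce
  I6: { [D → / .] }  — reduce
  I7: { [X → / B .] }  — reduce
  I8: { [F → D . ( /] }  — shift
  I9: { [B → F . D D], [D → . /], [D → . n B D] }  — shift
  I10: { [B → . ( X], [B → . +], [B → . F D D], [D → . /], [D → . n B D], [D → n . B D], [F → . D ( /] }  — shift
  I11: { [D → . /], [D → . n B D], [D → n B . D] }  — shift
  I12: { [D → n B D .] }  — reduce
  I13: { [B → F D . D], [D → . /], [D → . n B D] }  — shift
  I14: { [B → F D D .] }  — reduce
  I15: { [F → D ( . /] }  — shift
  I16: { [F → D ( / .] }  — reduce
  I17: { [B → ( X .] }  — reduce
  I18: { [X → + D .] }  — reduce

No state contains both a complete item and a shift item.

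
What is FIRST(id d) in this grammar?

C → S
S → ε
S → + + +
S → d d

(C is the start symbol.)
To compute FIRST(id d), process the symbols left to right:
Symbol id is a terminal. Add 'id' and stop.
FIRST(id d) = { 'id' }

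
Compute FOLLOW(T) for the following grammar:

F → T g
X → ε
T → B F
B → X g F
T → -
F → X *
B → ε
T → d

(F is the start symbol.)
In F → T g: T is followed by g, add FIRST(g) \ {ε} = { 'g' }

Taking the union: FOLLOW(T) = { 'g' }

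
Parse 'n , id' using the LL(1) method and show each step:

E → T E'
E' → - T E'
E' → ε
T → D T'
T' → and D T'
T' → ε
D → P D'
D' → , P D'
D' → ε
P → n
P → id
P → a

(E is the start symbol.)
LL(1) parsing maintains a stack (initially the start symbol over $) and the input. At each step: if the stack top is a terminal, match it against the current input token; if it is a non-terminal N, replace it with the RHS of M[N, lookahead] (the unique production whose predict set contains the lookahead).

Stack is shown with the top on the left.

Stack           Input     Action
--------------------------------
E $             n , id $  output E → T E'
T E' $          n , id $  output T → D T'
D T' E' $       n , id $  output D → P D'
P D' T' E' $    n , id $  output P → n
n D' T' E' $    n , id $  match 'n'
D' T' E' $      , id $    output D' → , P D'
, P D' T' E' $  , id $    match ','
P D' T' E' $    id $      output P → id
id D' T' E' $   id $      match 'id'
D' T' E' $      $         output D' → ε
T' E' $         $         output T' → ε
E' $            $         output E' → ε
$               $         accept

The string is accepted.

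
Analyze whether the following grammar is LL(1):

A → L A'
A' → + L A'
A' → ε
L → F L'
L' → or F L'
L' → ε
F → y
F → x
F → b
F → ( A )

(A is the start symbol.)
A grammar is LL(1) if for each non-terminal N with multiple productions, the predict sets of those productions are pairwise disjoint, where PREDICT(N → α) = (FIRST(α) \ {ε}) ∪ (FOLLOW(N) if α ⇒* ε).

Relevant sets:
  FOLLOW(A') = { $, ')' }
  FOLLOW(L') = { $, ')', '+' }

For A':
  PREDICT(A' → '+' L A') = { '+' }
  PREDICT(A' → ε) = { $, ')' }
For L':
  PREDICT(L' → or F L') = { 'or' }
  PREDICT(L' → ε) = { $, ')', '+' }
For F:
  PREDICT(F → y) = { 'y' }
  PREDICT(F → x) = { 'x' }
  PREDICT(F → b) = { 'b' }
  PREDICT(F → '(' A ')') = { '(' }
A, L have a single production, so nothing to check there.

All predict sets are disjoint. The grammar IS LL(1).

Answer: Yes, the grammar is LL(1).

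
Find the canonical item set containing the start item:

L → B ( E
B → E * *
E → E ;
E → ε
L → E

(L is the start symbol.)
First, augment the grammar with L' → L
I₀ = CLOSURE({ [L' → . L] }):
  [L' → . L] has the dot before L: add [L → . B ( E], [L → . E]
  [L → . B ( E] has the dot before B: add [B → . E * *]
  [L → . E] has the dot before E: add [E → . E ;], [E → .]
No further items can be added.

I₀ = { [B → . E * *], [E → . E ;], [E → .], [L → . B ( E], [L → . E], [L' → . L] }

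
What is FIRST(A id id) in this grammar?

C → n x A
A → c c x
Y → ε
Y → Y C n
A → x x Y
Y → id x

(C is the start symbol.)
{ 'c', 'x' }

FIRST sets of the non-terminals involved (from the grammar, by fixed-point iteration):
  FIRST(A) = { 'c', 'x' }

To compute FIRST(A id id), process the symbols left to right:
Symbol A is a non-terminal. Add FIRST(A) \ {ε} = { 'c', 'x' }
A is not nullable (ε ∉ FIRST(A)), so stop here.
FIRST(A id id) = { 'c', 'x' }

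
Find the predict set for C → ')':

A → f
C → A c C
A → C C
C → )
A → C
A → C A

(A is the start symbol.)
{ ')' }

PREDICT(C → ')') = (FIRST(RHS) \ {ε}) ∪ (FOLLOW(C) if ε ∈ FIRST(RHS), i.e. RHS ⇒* ε)
FIRST(')') = { ')' }
ε ∉ FIRST(')'), so FOLLOW(C) is not added.
PREDICT(C → ')') = { ')' }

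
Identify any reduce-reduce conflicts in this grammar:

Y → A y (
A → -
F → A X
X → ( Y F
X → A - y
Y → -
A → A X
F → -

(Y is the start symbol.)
A reduce-reduce conflict occurs when an LR(0) state has two complete items [A → α .] and [B → β .] — both call for a reduction, and with no lookahead the parser cannot choose between them.

Augment with Y' → Y and build the canonical LR(0) collection (I0 = CLOSURE({[Y' → . Y]}), then GOTO on every symbol after a dot until no new states appear). It has 17 states:
  I0: { [A → . -], [A → . A X], [Y → . -], [Y → . A y (], [Y' → . Y] }  — shift
  I1: { [A → - .], [Y → - .] }  — 2 reduces
  I2: { [A → . -], [A → . A X], [A → A . X], [X → . ( Y F], [X → . A - y], [Y → A . y (] }  — shift
  I3: { [Y' → Y .] }  — accept
  I4: { [A → . -], [A → . A X], [X → ( . Y F], [Y → . -], [Y → . A y (] }  — shift
  I5: { [A → - .] }  — reduce
  I6: { [A → . -], [A → . A X], [A → A . X], [X → . ( Y F], [X → . A - y], [X → A . - y] }  — shift
  I7: { [A → A X .] }  — reduce
  I8: { [Y → A y . (] }  — shift
  I9: { [Y → A y ( .] }  — reduce
  I10: { [A → - .], [X → A - . y] }  — shift, reduce
  I11: { [X → A - y .] }  — reduce
  I12: { [A → . -], [A → . A X], [F → . -], [F → . A X], [X → ( Y . F] }  — shift
  I13: { [A → - .], [F → - .] }  — 2 reduces
  I14: { [A → . -], [A → . A X], [A → A . X], [F → A . X], [X → . ( Y F], [X → . A - y] }  — shift
  I15: { [X → ( Y F .] }  — reduce
  I16: { [A → A X .], [F → A X .] }  — 2 reduces

I1 contains complete items [A → - .], [Y → - .] — reduce-reduce conflict.
I13 contains complete items [A → - .], [F → - .] — reduce-reduce conflict.
I16 contains complete items [A → A X .], [F → A X .] — reduce-reduce conflict.

Answer: Yes — I1: [A → - .] vs [Y → - .]; I13: [A → - .] vs [F → - .]; I16: [A → A X .] vs [F → A X .]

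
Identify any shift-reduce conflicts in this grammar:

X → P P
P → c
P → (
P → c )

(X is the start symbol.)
Augment with X' → X and build the canonical LR(0) collection (I0 = CLOSURE({[X' → . X]}), then GOTO on every symbol after a dot until no new states appear). It has 7 states:
  I0: { [P → . (], [P → . c )], [P → . c], [X → . P P], [X' → . X] }  — shift
  I1: { [P → ( .] }  — reduce
  I2: { [P → . (], [P → . c )], [P → . c], [X → P . P] }  — shift
  I3: { [X' → X .] }  — accept
  I4: { [P → c . )], [P → c .] }  — shift, reduce
  I5: { [P → c ) .] }  — reduce
  I6: { [X → P P .] }  — reduce

I4 contains reduce item [P → c .] and shift item [P → c . )] — shift-reduce conflict.

Answer: Yes — I4: [P → c .] vs [P → c . )]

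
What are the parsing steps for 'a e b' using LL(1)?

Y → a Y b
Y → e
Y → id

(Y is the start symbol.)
LL(1) parsing maintains a stack (initially the start symbol over $) and the input. At each step: if the stack top is a terminal, match it against the current input token; if it is a non-terminal N, replace it with the RHS of M[N, lookahead] (the unique production whose predict set contains the lookahead).

Stack is shown with the top on the left.

Stack    Input    Action
------------------------
Y $      a e b $  output Y → a Y b
a Y b $  a e b $  match 'a'
Y b $    e b $    output Y → e
e b $    e b $    match 'e'
b $      b $      match 'b'
$        $        accept

The string is accepted.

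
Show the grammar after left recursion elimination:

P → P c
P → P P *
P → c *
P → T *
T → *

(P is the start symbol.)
P is directly left-recursive. The standard transformation for
  A → A α₁ | ... | A α_m | β₁ | ... | β_n
is
  A  → β₁ A' | ... | β_n A'
  A' → α₁ A' | ... | α_m A' | ε

P → c * becomes P → c * P'
P → T * becomes P → T * P'
P → P c becomes P' → c P'
P → P P * becomes P' → P * P'
Add P' → ε

Productions for other non-terminals are unchanged:
  T → *

Resulting grammar:
P → c * P'
P → T * P'
P' → c P'
P' → P * P'
P' → ε
T → *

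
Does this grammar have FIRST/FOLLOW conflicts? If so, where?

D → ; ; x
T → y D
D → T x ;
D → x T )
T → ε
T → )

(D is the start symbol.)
Nullable non-terminals: T.

T: nullable alternative(s) T → ε; FOLLOW(T) = { ')', 'x' }
  T → y D: FIRST \ {ε} = { 'y' } — disjoint from FOLLOW(T)
  T → ε: FIRST \ {ε} = { } — this is the only nullable alternative, skip
  T → ): FIRST \ {ε} = { ')' } — overlaps FOLLOW(T) on { ')' }: CONFLICT

D has no nullable alternative, so no FIRST/FOLLOW check is needed there.

So the grammar has 1 FIRST/FOLLOW conflict (marked CONFLICT above).

Answer: Yes. T → ')' with FOLLOW(T) on { ')' }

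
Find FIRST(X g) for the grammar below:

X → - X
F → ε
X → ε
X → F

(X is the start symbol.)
FIRST sets of the non-terminals involved (from the grammar, by fixed-point iteration):
  FIRST(X) = { '-', ε }

To compute FIRST(X g), process the symbols left to right:
Symbol X is a non-terminal. Add FIRST(X) \ {ε} = { '-' }
X is nullable (ε ∈ FIRST(X)), continue to the next symbol.
Symbol g is a terminal. Add 'g' and stop.
FIRST(X g) = { '-', 'g' }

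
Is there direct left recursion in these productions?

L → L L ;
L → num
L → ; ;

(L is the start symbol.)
Direct left recursion occurs when N → N α for some non-terminal N (the right-hand side begins with the left-hand side itself).

L → L L ;: LEFT RECURSIVE (starts with L)
L → num: starts with num
L → ; ;: starts with ';'

The grammar has direct left recursion on: L.

Answer: Yes, L is left-recursive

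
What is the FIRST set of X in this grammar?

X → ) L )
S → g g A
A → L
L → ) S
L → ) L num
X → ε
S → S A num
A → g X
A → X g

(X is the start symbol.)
To compute FIRST(X), examine every production with X on the left-hand side, reading each right-hand side left to right until a non-nullable symbol is reached.

From X → ) L ):
  - ')' is a terminal: add ')' and stop
From X → ε:
  - ε-production, so ε ∈ FIRST(X)

Collecting: FIRST(X) = { ')', ε }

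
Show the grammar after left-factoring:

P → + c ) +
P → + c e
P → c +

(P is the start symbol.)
Left-factoring transforms A → αβ₁ | αβ₂ into A → αA' and A' → β₁ | β₂
(α is the longest common prefix among the alternatives). Repeat until
no nonterminal has two alternatives with a common prefix.

Round 1: P has alternatives sharing prefix '+ c'. Introduce P': P → + c P'
  Add: P' → ) +
  Add: P' → e

No remaining common prefixes — done.

Resulting grammar:
P → + c P'
P' → ) +
P' → e
P → c +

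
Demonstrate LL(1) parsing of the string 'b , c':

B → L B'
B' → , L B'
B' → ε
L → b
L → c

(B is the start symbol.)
Stack is shown with the top on the left.

Stack     Input    Action
-------------------------
B $       b , c $  output B → L B'
L B' $    b , c $  output L → b
b B' $    b , c $  match 'b'
B' $      , c $    output B' → , L B'
, L B' $  , c $    match ','
L B' $    c $      output L → c
c B' $    c $      match 'c'
B' $      $        output B' → ε
$         $        accept

The string is accepted.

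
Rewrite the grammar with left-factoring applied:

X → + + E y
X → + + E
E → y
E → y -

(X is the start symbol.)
X → + + E X'
X' → y
X' → ε
E → y E'
E' → ε
E' → -

Left-factoring transforms A → αβ₁ | αβ₂ into A → αA' and A' → β₁ | β₂
(α is the longest common prefix among the alternatives). Repeat until
no nonterminal has two alternatives with a common prefix.

Round 1: X has alternatives sharing prefix '+ + E'. Introduce X': X → + + E X'
  Add: X' → y
  Add: X' → ε

Round 2: E has alternatives sharing prefix 'y'. Introduce E': E → y E'
  Add: E' → ε
  Add: E' → -

No remaining common prefixes — done.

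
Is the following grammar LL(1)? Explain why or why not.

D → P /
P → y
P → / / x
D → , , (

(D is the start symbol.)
A grammar is LL(1) if for each non-terminal N with multiple productions, the predict sets of those productions are pairwise disjoint, where PREDICT(N → α) = (FIRST(α) \ {ε}) ∪ (FOLLOW(N) if α ⇒* ε).

Relevant sets:
  FIRST(P) = { '/', 'y' }

For D:
  PREDICT(D → P '/') = { '/', 'y' }
  PREDICT(D → ',' ',' '(') = { ',' }
For P:
  PREDICT(P → y) = { 'y' }
  PREDICT(P → '/' '/' x) = { '/' }

All predict sets are disjoint. The grammar IS LL(1).

Answer: Yes, the grammar is LL(1).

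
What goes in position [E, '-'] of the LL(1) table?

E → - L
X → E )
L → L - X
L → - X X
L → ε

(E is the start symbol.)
E → - L

To find M[E, '-'], we find productions for E where '-' is in the predict set (PREDICT(N → α) = (FIRST(α) \ {ε}) ∪ (FOLLOW(N) if α ⇒* ε)).

E → - L: PREDICT = { '-' }
  '-' is in predict set, so this production goes in M[E, '-']

M[E, '-'] = E → - L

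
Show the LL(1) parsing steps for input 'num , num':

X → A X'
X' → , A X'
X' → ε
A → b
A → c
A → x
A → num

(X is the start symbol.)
LL(1) parsing maintains a stack (initially the start symbol over $) and the input. At each step: if the stack top is a terminal, match it against the current input token; if it is a non-terminal N, replace it with the RHS of M[N, lookahead] (the unique production whose predict set contains the lookahead).

Stack is shown with the top on the left.

Stack     Input        Action
-----------------------------
X $       num , num $  output X → A X'
A X' $    num , num $  output A → num
num X' $  num , num $  match 'num'
X' $      , num $      output X' → , A X'
, A X' $  , num $      match ','
A X' $    num $        output A → num
num X' $  num $        match 'num'
X' $      $            output X' → ε
$         $            accept

The string is accepted.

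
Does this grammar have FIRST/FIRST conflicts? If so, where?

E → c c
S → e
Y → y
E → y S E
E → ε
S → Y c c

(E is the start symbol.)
No FIRST/FIRST conflicts.

A FIRST/FIRST conflict occurs when two productions N → α and N → β for the same non-terminal have FIRST(α) ∩ FIRST(β) ≠ ∅ (with ε ∈ FIRST of a nullable right-hand side, so two nullable alternatives also conflict).

FIRST sets of the non-terminals at (or reachable through a nullable prefix from) the front of some alternative:
  FIRST(Y) = { 'y' }

Productions for E:
  E → c c: FIRST = { 'c' }
  E → y S E: FIRST = { 'y' }
  E → ε: FIRST = { ε }
Productions for S:
  S → e: FIRST = { 'e' }
  S → Y c c: FIRST = { 'y' }
Y has only one production, so no FIRST/FIRST conflict is possible there.

All alternatives of each non-terminal have pairwise disjoint FIRST sets.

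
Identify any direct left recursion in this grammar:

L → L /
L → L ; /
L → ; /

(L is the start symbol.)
L → L /: LEFT RECURSIVE (starts with L)
L → L ; /: LEFT RECURSIVE (starts with L)
L → ; /: starts with ';'

The grammar has direct left recursion on: L.

Answer: Yes, L is left-recursive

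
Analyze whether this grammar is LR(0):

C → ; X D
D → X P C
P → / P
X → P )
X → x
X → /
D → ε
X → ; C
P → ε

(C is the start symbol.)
A grammar is LR(0) if no state in the canonical LR(0) collection has:
  - both a shift item (dot before a terminal) and a complete item (shift-reduce conflict), or
  - two or more complete items (reduce-reduce conflict; the accept item [C' → C .] counts as a complete item here).

Augment with C' → C and build the canonical LR(0) collection (I0 = CLOSURE({[C' → . C]}), then GOTO on every symbol after a dot until no new states appear). It has 16 states:
  I0: { [C → . ; X D], [C' → . C] }  — shift
  I1: { [C → ; . X D], [P → . / P], [P → .], [X → . /], [X → . ; C], [X → . P )], [X → . x] }  — shift, reduce
  I2: { [C' → C .] }  — accept
  I3: { [P → . / P], [P → .], [P → / . P], [X → / .] }  — shift, 2 reduces
  I4: { [C → . ; X D], [X → ; . C] }  — shift
  I5: { [X → P . )] }  — shift
  I6: { [C → ; X . D], [D → . X P C], [D → .], [P → . / P], [P → .], [X → . /], [X → . ; C], [X → . P )], [X → . x] }  — shift, 2 reduces
  I7: { [X → x .] }  — reduce
  I8: { [C → ; X D .] }  — reduce
  I9: { [D → X . P C], [P → . / P], [P → .] }  — shift, reduce
  I10: { [P → . / P], [P → .], [P → / . P] }  — shift, reduce
  I11: { [C → . ; X D], [D → X P . C] }  — shift
  I12: { [D → X P C .] }  — reduce
  I13: { [P → / P .] }  — reduce
  I14: { [X → P ) .] }  — reduce
  I15: { [X → ; C .] }  — reduce

Conflict in state I1:
  Shift-reduce conflict between [P → .] and [P → . / P]
So the grammar is NOT LR(0).

Answer: No. Shift-reduce conflict between [P → .] and [P → . / P]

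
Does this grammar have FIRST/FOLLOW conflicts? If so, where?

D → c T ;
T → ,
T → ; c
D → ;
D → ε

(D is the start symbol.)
A FIRST/FOLLOW conflict occurs when a non-terminal N has a nullable alternative N → β (β ⇒* ε) and another alternative N → α with FIRST(α) ∩ FOLLOW(N) ≠ ∅: on such a lookahead the parser cannot decide between expanding α and letting N vanish via β.

Nullable non-terminals: D.

D: nullable alternative(s) D → ε; FOLLOW(D) = { $ }
  D → c T ;: FIRST \ {ε} = { 'c' } — disjoint from FOLLOW(D)
  D → ;: FIRST \ {ε} = { ';' } — disjoint from FOLLOW(D)
  D → ε: FIRST \ {ε} = { } — this is the only nullable alternative, skip

T has no nullable alternative, so no FIRST/FOLLOW check is needed there.

No FIRST/FOLLOW conflicts found.

Answer: No FIRST/FOLLOW conflicts.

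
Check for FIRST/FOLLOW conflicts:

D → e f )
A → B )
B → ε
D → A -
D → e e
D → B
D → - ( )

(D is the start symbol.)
No FIRST/FOLLOW conflicts.

A FIRST/FOLLOW conflict occurs when a non-terminal N has a nullable alternative N → β (β ⇒* ε) and another alternative N → α with FIRST(α) ∩ FOLLOW(N) ≠ ∅: on such a lookahead the parser cannot decide between expanding α and letting N vanish via β.

Nullable non-terminals: B, D.
FIRST sets used below: FIRST(A) = { ')' }, FIRST(B) = { ε }
B has a nullable alternative but only one production, so nothing to check.

D: nullable alternative(s) D → B; FOLLOW(D) = { $ }
  D → e f ): FIRST \ {ε} = { 'e' } — disjoint from FOLLOW(D)
  D → A -: FIRST \ {ε} = { ')' } — disjoint from FOLLOW(D)
  D → e e: FIRST \ {ε} = { 'e' } — disjoint from FOLLOW(D)
  D → B: FIRST \ {ε} = { } — this is the only nullable alternative, skip
  D → - ( ): FIRST \ {ε} = { '-' } — disjoint from FOLLOW(D)

A has no nullable alternative, so no FIRST/FOLLOW check is needed there.

No FIRST/FOLLOW conflicts found.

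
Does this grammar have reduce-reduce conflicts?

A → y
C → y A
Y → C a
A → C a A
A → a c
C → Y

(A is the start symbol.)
No reduce-reduce conflicts

A reduce-reduce conflict occurs when an LR(0) state has two complete items [A → α .] and [B → β .] — both call for a reduction, and with no lookahead the parser cannot choose between them.

Augment with A' → A and build the canonical LR(0) collection (I0 = CLOSURE({[A' → . A]}), then GOTO on every symbol after a dot until no new states appear). It has 10 states:
  I0: { [A → . C a A], [A → . a c], [A → . y], [A' → . A], [C → . Y], [C → . y A], [Y → . C a] }  — shift
  I1: { [A' → A .] }  — accept
  I2: { [A → C . a A], [Y → C . a] }  — shift
  I3: { [C → Y .] }  — reduce
  I4: { [A → a . c] }  — shift
  I5: { [A → . C a A], [A → . a c], [A → . y], [A → y .], [C → . Y], [C → . y A], [C → y . A], [Y → . C a] }  — shift, reduce
  I6: { [C → y A .] }  — reduce
  I7: { [A → a c .] }  — reduce
  I8: { [A → . C a A], [A → . a c], [A → . y], [A → C a . A], [C → . Y], [C → . y A], [Y → . C a], [Y → C a .] }  — shift, reduce
  I9: { [A → C a A .] }  — reduce

No state contains more than one complete item.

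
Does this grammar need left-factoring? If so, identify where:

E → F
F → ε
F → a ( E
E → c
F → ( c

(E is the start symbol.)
No, left-factoring is not needed

Left-factoring is needed when two productions for the same non-terminal
share a common prefix on the right-hand side.

Productions for E:
  E → F
  E → c
Productions for F:
  F → ε
  F → a ( E
  F → ( c

No common prefixes found.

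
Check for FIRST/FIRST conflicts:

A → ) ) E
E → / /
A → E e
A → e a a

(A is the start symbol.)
FIRST sets of the non-terminals at (or reachable through a nullable prefix from) the front of some alternative:
  FIRST(E) = { '/' }

Productions for A:
  A → ) ) E: FIRST = { ')' }
  A → E e: FIRST = { '/' }
  A → e a a: FIRST = { 'e' }
E has only one production, so no FIRST/FIRST conflict is possible there.

All alternatives of each non-terminal have pairwise disjoint FIRST sets.

Answer: No FIRST/FIRST conflicts.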